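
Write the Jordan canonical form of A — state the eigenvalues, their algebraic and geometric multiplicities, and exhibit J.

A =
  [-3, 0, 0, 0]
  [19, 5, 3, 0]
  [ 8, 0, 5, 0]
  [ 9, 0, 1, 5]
J_1(-3) ⊕ J_2(5) ⊕ J_1(5)

The characteristic polynomial is
  det(x·I − A) = x^4 - 12*x^3 + 30*x^2 + 100*x - 375 = (x - 5)^3*(x + 3)

Eigenvalues and multiplicities (the geometric multiplicity of λ is n − rank(A − λI), which equals the number of Jordan blocks for λ):
  λ = -3: algebraic multiplicity = 1, geometric multiplicity = 1
  λ = 5: algebraic multiplicity = 3, geometric multiplicity = 2

Determining the block sizes for each eigenvalue:
  λ = -3: one block (gm = 1), so the single block has size am = 1 → block sizes [1]
  λ = 5: 2 blocks summing to 3 forces exactly one block of size 2 and the rest size 1 → block sizes [2, 1]

Assembling the blocks gives a Jordan form
J =
  [-3, 0, 0, 0]
  [ 0, 5, 1, 0]
  [ 0, 0, 5, 0]
  [ 0, 0, 0, 5]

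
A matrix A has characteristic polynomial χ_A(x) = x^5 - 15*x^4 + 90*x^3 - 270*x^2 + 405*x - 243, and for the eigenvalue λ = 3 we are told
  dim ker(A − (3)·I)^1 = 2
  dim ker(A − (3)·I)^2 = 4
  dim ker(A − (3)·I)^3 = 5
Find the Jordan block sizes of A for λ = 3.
Block sizes for λ = 3: [3, 2]

From the dimensions of kernels of powers, the number of Jordan blocks of size at least j is d_j − d_{j−1} where d_j = dim ker(N^j) (with d_0 = 0). Computing the differences gives [2, 2, 1].
The number of blocks of size exactly k is (#blocks of size ≥ k) − (#blocks of size ≥ k + 1), so the partition is: 1 block(s) of size 2, 1 block(s) of size 3.
In nonincreasing order the block sizes are [3, 2].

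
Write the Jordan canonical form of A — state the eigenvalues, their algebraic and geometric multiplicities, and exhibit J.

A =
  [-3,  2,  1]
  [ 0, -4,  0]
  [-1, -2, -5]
J_2(-4) ⊕ J_1(-4)

The characteristic polynomial is
  det(x·I − A) = x^3 + 12*x^2 + 48*x + 64 = (x + 4)^3

Eigenvalues and multiplicities (the geometric multiplicity of λ is n − rank(A − λI), which equals the number of Jordan blocks for λ):
  λ = -4: algebraic multiplicity = 3, geometric multiplicity = 2

Determining the block sizes for each eigenvalue:
  λ = -4: 2 blocks summing to 3 forces exactly one block of size 2 and the rest size 1 → block sizes [2, 1]

Assembling the blocks gives a Jordan form
J =
  [-4,  1,  0]
  [ 0, -4,  0]
  [ 0,  0, -4]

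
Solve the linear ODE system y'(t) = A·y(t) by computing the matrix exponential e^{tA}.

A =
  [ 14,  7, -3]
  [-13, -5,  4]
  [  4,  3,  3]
e^{tA} =
  [-3*t^2*exp(4*t)/2 + 10*t*exp(4*t) + exp(4*t), -t^2*exp(4*t) + 7*t*exp(4*t), t^2*exp(4*t)/2 - 3*t*exp(4*t)]
  [3*t^2*exp(4*t)/2 - 13*t*exp(4*t), t^2*exp(4*t) - 9*t*exp(4*t) + exp(4*t), -t^2*exp(4*t)/2 + 4*t*exp(4*t)]
  [-3*t^2*exp(4*t)/2 + 4*t*exp(4*t), -t^2*exp(4*t) + 3*t*exp(4*t), t^2*exp(4*t)/2 - t*exp(4*t) + exp(4*t)]

Strategy: write A = P · J · P⁻¹ where J is a Jordan canonical form, so e^{tA} = P · e^{tJ} · P⁻¹, and e^{tJ} can be computed block-by-block.

A has Jordan form
J =
  [4, 1, 0]
  [0, 4, 1]
  [0, 0, 4]
(up to reordering of blocks).

Per-block formulas:
  For a 3×3 Jordan block J_3(4): exp(t · J_3(4)) = e^(4t)·(I + t·N + (t^2/2)·N^2), where N is the 3×3 nilpotent shift.

After assembling e^{tJ} and conjugating by P, we get:

e^{tA} =
  [-3*t^2*exp(4*t)/2 + 10*t*exp(4*t) + exp(4*t), -t^2*exp(4*t) + 7*t*exp(4*t), t^2*exp(4*t)/2 - 3*t*exp(4*t)]
  [3*t^2*exp(4*t)/2 - 13*t*exp(4*t), t^2*exp(4*t) - 9*t*exp(4*t) + exp(4*t), -t^2*exp(4*t)/2 + 4*t*exp(4*t)]
  [-3*t^2*exp(4*t)/2 + 4*t*exp(4*t), -t^2*exp(4*t) + 3*t*exp(4*t), t^2*exp(4*t)/2 - t*exp(4*t) + exp(4*t)]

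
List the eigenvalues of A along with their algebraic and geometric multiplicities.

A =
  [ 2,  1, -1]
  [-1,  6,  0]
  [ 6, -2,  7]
λ = 5: alg = 3, geom = 1

Step 1 — factor the characteristic polynomial to read off the algebraic multiplicities:
  χ_A(x) = (x - 5)^3

Step 2 — compute geometric multiplicities via the rank-nullity identity g(λ) = n − rank(A − λI):
  rank(A − (5)·I) = 2, so dim ker(A − (5)·I) = n − 2 = 1

Summary:
  λ = 5: algebraic multiplicity = 3, geometric multiplicity = 1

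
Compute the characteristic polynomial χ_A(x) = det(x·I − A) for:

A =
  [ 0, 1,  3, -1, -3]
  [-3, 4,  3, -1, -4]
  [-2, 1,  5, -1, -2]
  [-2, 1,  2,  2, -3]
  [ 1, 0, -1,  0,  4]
x^5 - 15*x^4 + 90*x^3 - 270*x^2 + 405*x - 243

Expanding det(x·I − A) (e.g. by cofactor expansion or by noting that A is similar to its Jordan form J, which has the same characteristic polynomial as A) gives
  χ_A(x) = x^5 - 15*x^4 + 90*x^3 - 270*x^2 + 405*x - 243
which factors as (x - 3)^5. The eigenvalues (with algebraic multiplicities) are λ = 3 with multiplicity 5.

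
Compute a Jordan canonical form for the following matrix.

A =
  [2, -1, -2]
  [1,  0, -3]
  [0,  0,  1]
J_3(1)

The characteristic polynomial is
  det(x·I − A) = x^3 - 3*x^2 + 3*x - 1 = (x - 1)^3

Eigenvalues and multiplicities (the geometric multiplicity of λ is n − rank(A − λI), which equals the number of Jordan blocks for λ):
  λ = 1: algebraic multiplicity = 3, geometric multiplicity = 1

Determining the block sizes for each eigenvalue:
  λ = 1: one block (gm = 1), so the single block has size am = 3 → block sizes [3]

Assembling the blocks gives a Jordan form
J =
  [1, 1, 0]
  [0, 1, 1]
  [0, 0, 1]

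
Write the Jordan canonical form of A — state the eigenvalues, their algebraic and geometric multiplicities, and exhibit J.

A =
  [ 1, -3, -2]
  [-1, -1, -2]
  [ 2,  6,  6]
J_2(2) ⊕ J_1(2)

The characteristic polynomial is
  det(x·I − A) = x^3 - 6*x^2 + 12*x - 8 = (x - 2)^3

Eigenvalues and multiplicities (the geometric multiplicity of λ is n − rank(A − λI), which equals the number of Jordan blocks for λ):
  λ = 2: algebraic multiplicity = 3, geometric multiplicity = 2

Determining the block sizes for each eigenvalue:
  λ = 2: 2 blocks summing to 3 forces exactly one block of size 2 and the rest size 1 → block sizes [2, 1]

Assembling the blocks gives a Jordan form
J =
  [2, 1, 0]
  [0, 2, 0]
  [0, 0, 2]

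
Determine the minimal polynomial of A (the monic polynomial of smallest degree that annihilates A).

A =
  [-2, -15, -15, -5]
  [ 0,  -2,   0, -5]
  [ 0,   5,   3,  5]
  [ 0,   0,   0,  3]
x^2 - x - 6

The characteristic polynomial is χ_A(x) = (x - 3)^2*(x + 2)^2, so the eigenvalues are known. The minimal polynomial is
  m_A(x) = Π_λ (x − λ)^{k_λ}
where k_λ is the size of the *largest* Jordan block for λ (equivalently, the smallest k with (A − λI)^k v = 0 for every generalised eigenvector v of λ).

  λ = -2: largest Jordan block has size 1, contributing (x + 2)
  λ = 3: largest Jordan block has size 1, contributing (x − 3)

So m_A(x) = (x - 3)*(x + 2) = x^2 - x - 6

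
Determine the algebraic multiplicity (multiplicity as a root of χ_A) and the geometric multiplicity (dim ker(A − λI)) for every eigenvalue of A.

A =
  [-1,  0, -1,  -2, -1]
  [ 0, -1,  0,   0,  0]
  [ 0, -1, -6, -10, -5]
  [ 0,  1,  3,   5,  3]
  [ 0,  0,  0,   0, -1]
λ = -1: alg = 4, geom = 3; λ = 0: alg = 1, geom = 1

Step 1 — factor the characteristic polynomial to read off the algebraic multiplicities:
  χ_A(x) = x*(x + 1)^4

Step 2 — compute geometric multiplicities via the rank-nullity identity g(λ) = n − rank(A − λI):
  rank(A − (-1)·I) = 2, so dim ker(A − (-1)·I) = n − 2 = 3
  rank(A − (0)·I) = 4, so dim ker(A − (0)·I) = n − 4 = 1

Summary:
  λ = -1: algebraic multiplicity = 4, geometric multiplicity = 3
  λ = 0: algebraic multiplicity = 1, geometric multiplicity = 1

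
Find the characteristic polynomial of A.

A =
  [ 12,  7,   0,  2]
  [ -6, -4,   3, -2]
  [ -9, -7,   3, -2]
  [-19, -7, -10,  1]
x^4 - 12*x^3 + 54*x^2 - 108*x + 81

Expanding det(x·I − A) (e.g. by cofactor expansion or by noting that A is similar to its Jordan form J, which has the same characteristic polynomial as A) gives
  χ_A(x) = x^4 - 12*x^3 + 54*x^2 - 108*x + 81
which factors as (x - 3)^4. The eigenvalues (with algebraic multiplicities) are λ = 3 with multiplicity 4.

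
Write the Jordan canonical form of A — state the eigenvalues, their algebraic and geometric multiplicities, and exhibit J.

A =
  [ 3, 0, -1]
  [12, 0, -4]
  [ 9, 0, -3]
J_2(0) ⊕ J_1(0)

The characteristic polynomial is
  det(x·I − A) = x^3

Eigenvalues and multiplicities (the geometric multiplicity of λ is n − rank(A − λI), which equals the number of Jordan blocks for λ):
  λ = 0: algebraic multiplicity = 3, geometric multiplicity = 2

Determining the block sizes for each eigenvalue:
  λ = 0: 2 blocks summing to 3 forces exactly one block of size 2 and the rest size 1 → block sizes [2, 1]

Assembling the blocks gives a Jordan form
J =
  [0, 1, 0]
  [0, 0, 0]
  [0, 0, 0]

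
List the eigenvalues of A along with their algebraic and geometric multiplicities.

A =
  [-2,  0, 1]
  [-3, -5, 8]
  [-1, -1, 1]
λ = -2: alg = 3, geom = 1

Step 1 — factor the characteristic polynomial to read off the algebraic multiplicities:
  χ_A(x) = (x + 2)^3

Step 2 — compute geometric multiplicities via the rank-nullity identity g(λ) = n − rank(A − λI):
  rank(A − (-2)·I) = 2, so dim ker(A − (-2)·I) = n − 2 = 1

Summary:
  λ = -2: algebraic multiplicity = 3, geometric multiplicity = 1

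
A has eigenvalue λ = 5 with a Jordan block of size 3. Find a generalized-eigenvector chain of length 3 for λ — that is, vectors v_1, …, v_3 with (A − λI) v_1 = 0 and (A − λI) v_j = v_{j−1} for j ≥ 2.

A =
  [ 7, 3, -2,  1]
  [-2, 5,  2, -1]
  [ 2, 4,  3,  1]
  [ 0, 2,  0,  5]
A Jordan chain for λ = 5 of length 3:
v_1 = (-6, 0, -8, -4)ᵀ
v_2 = (2, -2, 2, 0)ᵀ
v_3 = (1, 0, 0, 0)ᵀ

Let N = A − (5)·I. We want v_3 with N^3 v_3 = 0 but N^2 v_3 ≠ 0; then v_{j-1} := N · v_j for j = 3, …, 2.

Pick v_3 = (1, 0, 0, 0)ᵀ.
Then v_2 = N · v_3 = (2, -2, 2, 0)ᵀ.
Then v_1 = N · v_2 = (-6, 0, -8, -4)ᵀ.

Sanity check: (A − (5)·I) v_1 = (0, 0, 0, 0)ᵀ = 0. ✓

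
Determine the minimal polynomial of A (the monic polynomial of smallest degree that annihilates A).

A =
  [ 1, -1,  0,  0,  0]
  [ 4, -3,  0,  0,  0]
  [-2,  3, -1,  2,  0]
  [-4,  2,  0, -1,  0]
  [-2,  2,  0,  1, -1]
x^2 + 2*x + 1

The characteristic polynomial is χ_A(x) = (x + 1)^5, so the eigenvalues are known. The minimal polynomial is
  m_A(x) = Π_λ (x − λ)^{k_λ}
where k_λ is the size of the *largest* Jordan block for λ (equivalently, the smallest k with (A − λI)^k v = 0 for every generalised eigenvector v of λ).

  λ = -1: largest Jordan block has size 2, contributing (x + 1)^2

So m_A(x) = (x + 1)^2 = x^2 + 2*x + 1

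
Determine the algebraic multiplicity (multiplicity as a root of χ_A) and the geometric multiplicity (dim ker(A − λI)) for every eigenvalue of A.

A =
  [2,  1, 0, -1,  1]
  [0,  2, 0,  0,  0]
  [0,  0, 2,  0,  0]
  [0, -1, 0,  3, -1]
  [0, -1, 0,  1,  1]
λ = 2: alg = 5, geom = 4

Step 1 — factor the characteristic polynomial to read off the algebraic multiplicities:
  χ_A(x) = (x - 2)^5

Step 2 — compute geometric multiplicities via the rank-nullity identity g(λ) = n − rank(A − λI):
  rank(A − (2)·I) = 1, so dim ker(A − (2)·I) = n − 1 = 4

Summary:
  λ = 2: algebraic multiplicity = 5, geometric multiplicity = 4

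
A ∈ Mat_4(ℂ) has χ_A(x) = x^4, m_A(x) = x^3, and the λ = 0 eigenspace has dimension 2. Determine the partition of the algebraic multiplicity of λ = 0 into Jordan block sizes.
Block sizes for λ = 0: [3, 1]

Step 1 — from the characteristic polynomial, algebraic multiplicity of λ = 0 is 4. From dim ker(A − (0)·I) = 2, there are exactly 2 Jordan blocks for λ = 0.
Step 2 — from the minimal polynomial, the factor (x − 0)^3 tells us the largest block for λ = 0 has size 3.
Step 3 — with total size 4, 2 blocks, and largest block 3, the block sizes (in nonincreasing order) are [3, 1].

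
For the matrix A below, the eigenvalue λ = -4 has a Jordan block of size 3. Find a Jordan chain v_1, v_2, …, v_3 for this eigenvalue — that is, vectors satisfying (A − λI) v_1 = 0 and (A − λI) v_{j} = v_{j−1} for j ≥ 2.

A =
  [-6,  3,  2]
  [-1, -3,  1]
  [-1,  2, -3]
A Jordan chain for λ = -4 of length 3:
v_1 = (-1, 0, -1)ᵀ
v_2 = (-2, -1, -1)ᵀ
v_3 = (1, 0, 0)ᵀ

Let N = A − (-4)·I. We want v_3 with N^3 v_3 = 0 but N^2 v_3 ≠ 0; then v_{j-1} := N · v_j for j = 3, …, 2.

Pick v_3 = (1, 0, 0)ᵀ.
Then v_2 = N · v_3 = (-2, -1, -1)ᵀ.
Then v_1 = N · v_2 = (-1, 0, -1)ᵀ.

Sanity check: (A − (-4)·I) v_1 = (0, 0, 0)ᵀ = 0. ✓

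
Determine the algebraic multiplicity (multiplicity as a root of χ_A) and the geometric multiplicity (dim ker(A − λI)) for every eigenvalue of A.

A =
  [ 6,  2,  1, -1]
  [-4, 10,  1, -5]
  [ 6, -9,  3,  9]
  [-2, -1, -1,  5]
λ = 6: alg = 4, geom = 2

Step 1 — factor the characteristic polynomial to read off the algebraic multiplicities:
  χ_A(x) = (x - 6)^4

Step 2 — compute geometric multiplicities via the rank-nullity identity g(λ) = n − rank(A − λI):
  rank(A − (6)·I) = 2, so dim ker(A − (6)·I) = n − 2 = 2

Summary:
  λ = 6: algebraic multiplicity = 4, geometric multiplicity = 2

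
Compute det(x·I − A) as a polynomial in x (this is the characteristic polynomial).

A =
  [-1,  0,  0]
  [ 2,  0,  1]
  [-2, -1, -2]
x^3 + 3*x^2 + 3*x + 1

Expanding det(x·I − A) (e.g. by cofactor expansion or by noting that A is similar to its Jordan form J, which has the same characteristic polynomial as A) gives
  χ_A(x) = x^3 + 3*x^2 + 3*x + 1
which factors as (x + 1)^3. The eigenvalues (with algebraic multiplicities) are λ = -1 with multiplicity 3.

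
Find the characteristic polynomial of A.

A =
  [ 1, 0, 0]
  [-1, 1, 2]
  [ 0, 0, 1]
x^3 - 3*x^2 + 3*x - 1

Expanding det(x·I − A) (e.g. by cofactor expansion or by noting that A is similar to its Jordan form J, which has the same characteristic polynomial as A) gives
  χ_A(x) = x^3 - 3*x^2 + 3*x - 1
which factors as (x - 1)^3. The eigenvalues (with algebraic multiplicities) are λ = 1 with multiplicity 3.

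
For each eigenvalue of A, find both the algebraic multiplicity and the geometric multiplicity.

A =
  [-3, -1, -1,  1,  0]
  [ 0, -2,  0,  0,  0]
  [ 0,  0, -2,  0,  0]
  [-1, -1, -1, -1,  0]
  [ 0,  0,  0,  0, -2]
λ = -2: alg = 5, geom = 4

Step 1 — factor the characteristic polynomial to read off the algebraic multiplicities:
  χ_A(x) = (x + 2)^5

Step 2 — compute geometric multiplicities via the rank-nullity identity g(λ) = n − rank(A − λI):
  rank(A − (-2)·I) = 1, so dim ker(A − (-2)·I) = n − 1 = 4

Summary:
  λ = -2: algebraic multiplicity = 5, geometric multiplicity = 4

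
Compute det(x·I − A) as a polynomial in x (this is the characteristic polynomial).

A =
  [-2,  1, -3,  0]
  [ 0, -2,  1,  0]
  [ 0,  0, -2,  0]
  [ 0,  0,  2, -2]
x^4 + 8*x^3 + 24*x^2 + 32*x + 16

Expanding det(x·I − A) (e.g. by cofactor expansion or by noting that A is similar to its Jordan form J, which has the same characteristic polynomial as A) gives
  χ_A(x) = x^4 + 8*x^3 + 24*x^2 + 32*x + 16
which factors as (x + 2)^4. The eigenvalues (with algebraic multiplicities) are λ = -2 with multiplicity 4.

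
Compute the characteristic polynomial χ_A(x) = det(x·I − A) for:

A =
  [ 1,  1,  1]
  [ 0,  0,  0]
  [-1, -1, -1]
x^3

Expanding det(x·I − A) (e.g. by cofactor expansion or by noting that A is similar to its Jordan form J, which has the same characteristic polynomial as A) gives
  χ_A(x) = x^3
which factors as x^3. The eigenvalues (with algebraic multiplicities) are λ = 0 with multiplicity 3.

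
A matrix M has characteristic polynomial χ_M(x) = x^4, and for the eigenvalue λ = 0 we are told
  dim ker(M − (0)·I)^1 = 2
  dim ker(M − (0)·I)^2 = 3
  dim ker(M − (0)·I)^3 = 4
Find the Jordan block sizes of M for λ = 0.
Block sizes for λ = 0: [3, 1]

From the dimensions of kernels of powers, the number of Jordan blocks of size at least j is d_j − d_{j−1} where d_j = dim ker(N^j) (with d_0 = 0). Computing the differences gives [2, 1, 1].
The number of blocks of size exactly k is (#blocks of size ≥ k) − (#blocks of size ≥ k + 1), so the partition is: 1 block(s) of size 1, 1 block(s) of size 3.
In nonincreasing order the block sizes are [3, 1].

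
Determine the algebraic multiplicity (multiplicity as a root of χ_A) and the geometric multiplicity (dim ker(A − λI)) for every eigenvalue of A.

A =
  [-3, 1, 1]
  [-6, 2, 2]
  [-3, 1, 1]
λ = 0: alg = 3, geom = 2

Step 1 — factor the characteristic polynomial to read off the algebraic multiplicities:
  χ_A(x) = x^3

Step 2 — compute geometric multiplicities via the rank-nullity identity g(λ) = n − rank(A − λI):
  rank(A − (0)·I) = 1, so dim ker(A − (0)·I) = n − 1 = 2

Summary:
  λ = 0: algebraic multiplicity = 3, geometric multiplicity = 2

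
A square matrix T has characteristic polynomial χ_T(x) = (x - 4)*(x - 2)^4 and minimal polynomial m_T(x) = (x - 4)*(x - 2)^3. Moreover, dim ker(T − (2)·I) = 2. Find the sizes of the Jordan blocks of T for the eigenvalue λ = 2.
Block sizes for λ = 2: [3, 1]

Step 1 — from the characteristic polynomial, algebraic multiplicity of λ = 2 is 4. From dim ker(T − (2)·I) = 2, there are exactly 2 Jordan blocks for λ = 2.
Step 2 — from the minimal polynomial, the factor (x − 2)^3 tells us the largest block for λ = 2 has size 3.
Step 3 — with total size 4, 2 blocks, and largest block 3, the block sizes (in nonincreasing order) are [3, 1].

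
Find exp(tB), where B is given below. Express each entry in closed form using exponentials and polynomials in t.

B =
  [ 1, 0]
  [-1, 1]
e^{tB} =
  [exp(t), 0]
  [-t*exp(t), exp(t)]

Strategy: write B = P · J · P⁻¹ where J is a Jordan canonical form, so e^{tB} = P · e^{tJ} · P⁻¹, and e^{tJ} can be computed block-by-block.

B has Jordan form
J =
  [1, 1]
  [0, 1]
(up to reordering of blocks).

Per-block formulas:
  For a 2×2 Jordan block J_2(1): exp(t · J_2(1)) = e^(1t)·(I + t·N), where N is the 2×2 nilpotent shift.

After assembling e^{tJ} and conjugating by P, we get:

e^{tB} =
  [exp(t), 0]
  [-t*exp(t), exp(t)]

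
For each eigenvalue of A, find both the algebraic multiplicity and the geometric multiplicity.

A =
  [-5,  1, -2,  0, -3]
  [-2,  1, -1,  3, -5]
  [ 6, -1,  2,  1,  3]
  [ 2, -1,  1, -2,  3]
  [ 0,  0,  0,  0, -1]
λ = -1: alg = 5, geom = 2

Step 1 — factor the characteristic polynomial to read off the algebraic multiplicities:
  χ_A(x) = (x + 1)^5

Step 2 — compute geometric multiplicities via the rank-nullity identity g(λ) = n − rank(A − λI):
  rank(A − (-1)·I) = 3, so dim ker(A − (-1)·I) = n − 3 = 2

Summary:
  λ = -1: algebraic multiplicity = 5, geometric multiplicity = 2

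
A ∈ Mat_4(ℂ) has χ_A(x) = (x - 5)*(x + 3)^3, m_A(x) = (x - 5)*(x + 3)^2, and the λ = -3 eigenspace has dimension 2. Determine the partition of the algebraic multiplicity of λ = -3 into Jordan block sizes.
Block sizes for λ = -3: [2, 1]

Step 1 — from the characteristic polynomial, algebraic multiplicity of λ = -3 is 3. From dim ker(A − (-3)·I) = 2, there are exactly 2 Jordan blocks for λ = -3.
Step 2 — from the minimal polynomial, the factor (x + 3)^2 tells us the largest block for λ = -3 has size 2.
Step 3 — with total size 3, 2 blocks, and largest block 2, the block sizes (in nonincreasing order) are [2, 1].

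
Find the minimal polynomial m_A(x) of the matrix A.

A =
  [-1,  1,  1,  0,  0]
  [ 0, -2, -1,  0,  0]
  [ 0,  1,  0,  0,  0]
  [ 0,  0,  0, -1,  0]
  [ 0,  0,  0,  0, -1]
x^2 + 2*x + 1

The characteristic polynomial is χ_A(x) = (x + 1)^5, so the eigenvalues are known. The minimal polynomial is
  m_A(x) = Π_λ (x − λ)^{k_λ}
where k_λ is the size of the *largest* Jordan block for λ (equivalently, the smallest k with (A − λI)^k v = 0 for every generalised eigenvector v of λ).

  λ = -1: largest Jordan block has size 2, contributing (x + 1)^2

So m_A(x) = (x + 1)^2 = x^2 + 2*x + 1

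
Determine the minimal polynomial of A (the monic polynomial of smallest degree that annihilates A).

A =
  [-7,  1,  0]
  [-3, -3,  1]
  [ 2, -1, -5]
x^3 + 15*x^2 + 75*x + 125

The characteristic polynomial is χ_A(x) = (x + 5)^3, so the eigenvalues are known. The minimal polynomial is
  m_A(x) = Π_λ (x − λ)^{k_λ}
where k_λ is the size of the *largest* Jordan block for λ (equivalently, the smallest k with (A − λI)^k v = 0 for every generalised eigenvector v of λ).

  λ = -5: largest Jordan block has size 3, contributing (x + 5)^3

So m_A(x) = (x + 5)^3 = x^3 + 15*x^2 + 75*x + 125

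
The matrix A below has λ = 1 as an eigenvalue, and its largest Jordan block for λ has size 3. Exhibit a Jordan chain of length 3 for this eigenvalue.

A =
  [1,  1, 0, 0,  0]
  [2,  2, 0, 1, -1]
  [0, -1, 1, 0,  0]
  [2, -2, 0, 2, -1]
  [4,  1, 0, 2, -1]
A Jordan chain for λ = 1 of length 3:
v_1 = (2, 0, -2, -6, -2)ᵀ
v_2 = (0, 2, 0, 2, 4)ᵀ
v_3 = (1, 0, 0, 0, 0)ᵀ

Let N = A − (1)·I. We want v_3 with N^3 v_3 = 0 but N^2 v_3 ≠ 0; then v_{j-1} := N · v_j for j = 3, …, 2.

Pick v_3 = (1, 0, 0, 0, 0)ᵀ.
Then v_2 = N · v_3 = (0, 2, 0, 2, 4)ᵀ.
Then v_1 = N · v_2 = (2, 0, -2, -6, -2)ᵀ.

Sanity check: (A − (1)·I) v_1 = (0, 0, 0, 0, 0)ᵀ = 0. ✓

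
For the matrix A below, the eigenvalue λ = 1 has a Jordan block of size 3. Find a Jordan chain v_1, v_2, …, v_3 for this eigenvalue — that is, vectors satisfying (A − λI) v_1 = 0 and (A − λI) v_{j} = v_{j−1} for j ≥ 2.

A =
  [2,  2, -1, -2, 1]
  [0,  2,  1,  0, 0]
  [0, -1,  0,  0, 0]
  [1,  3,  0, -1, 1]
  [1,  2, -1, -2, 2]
A Jordan chain for λ = 1 of length 3:
v_1 = (1, 0, 0, 1, 1)ᵀ
v_2 = (2, 1, -1, 3, 2)ᵀ
v_3 = (0, 1, 0, 0, 0)ᵀ

Let N = A − (1)·I. We want v_3 with N^3 v_3 = 0 but N^2 v_3 ≠ 0; then v_{j-1} := N · v_j for j = 3, …, 2.

Pick v_3 = (0, 1, 0, 0, 0)ᵀ.
Then v_2 = N · v_3 = (2, 1, -1, 3, 2)ᵀ.
Then v_1 = N · v_2 = (1, 0, 0, 1, 1)ᵀ.

Sanity check: (A − (1)·I) v_1 = (0, 0, 0, 0, 0)ᵀ = 0. ✓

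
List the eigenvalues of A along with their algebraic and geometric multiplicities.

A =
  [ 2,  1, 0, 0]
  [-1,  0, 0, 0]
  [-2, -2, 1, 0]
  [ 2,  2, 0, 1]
λ = 1: alg = 4, geom = 3

Step 1 — factor the characteristic polynomial to read off the algebraic multiplicities:
  χ_A(x) = (x - 1)^4

Step 2 — compute geometric multiplicities via the rank-nullity identity g(λ) = n − rank(A − λI):
  rank(A − (1)·I) = 1, so dim ker(A − (1)·I) = n − 1 = 3

Summary:
  λ = 1: algebraic multiplicity = 4, geometric multiplicity = 3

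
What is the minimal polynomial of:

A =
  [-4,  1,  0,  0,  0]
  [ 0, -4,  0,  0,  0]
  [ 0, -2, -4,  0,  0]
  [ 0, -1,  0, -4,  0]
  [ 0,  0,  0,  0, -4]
x^2 + 8*x + 16

The characteristic polynomial is χ_A(x) = (x + 4)^5, so the eigenvalues are known. The minimal polynomial is
  m_A(x) = Π_λ (x − λ)^{k_λ}
where k_λ is the size of the *largest* Jordan block for λ (equivalently, the smallest k with (A − λI)^k v = 0 for every generalised eigenvector v of λ).

  λ = -4: largest Jordan block has size 2, contributing (x + 4)^2

So m_A(x) = (x + 4)^2 = x^2 + 8*x + 16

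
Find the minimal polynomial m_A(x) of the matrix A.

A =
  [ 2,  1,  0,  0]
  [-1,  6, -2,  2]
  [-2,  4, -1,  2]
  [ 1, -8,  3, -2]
x^3 - 4*x^2 + 5*x - 2

The characteristic polynomial is χ_A(x) = (x - 2)*(x - 1)^3, so the eigenvalues are known. The minimal polynomial is
  m_A(x) = Π_λ (x − λ)^{k_λ}
where k_λ is the size of the *largest* Jordan block for λ (equivalently, the smallest k with (A − λI)^k v = 0 for every generalised eigenvector v of λ).

  λ = 1: largest Jordan block has size 2, contributing (x − 1)^2
  λ = 2: largest Jordan block has size 1, contributing (x − 2)

So m_A(x) = (x - 2)*(x - 1)^2 = x^3 - 4*x^2 + 5*x - 2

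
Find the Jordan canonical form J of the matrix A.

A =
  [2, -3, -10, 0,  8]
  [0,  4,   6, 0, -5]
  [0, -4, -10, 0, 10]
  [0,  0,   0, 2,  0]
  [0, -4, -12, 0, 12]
J_3(2) ⊕ J_1(2) ⊕ J_1(2)

The characteristic polynomial is
  det(x·I − A) = x^5 - 10*x^4 + 40*x^3 - 80*x^2 + 80*x - 32 = (x - 2)^5

Eigenvalues and multiplicities (the geometric multiplicity of λ is n − rank(A − λI), which equals the number of Jordan blocks for λ):
  λ = 2: algebraic multiplicity = 5, geometric multiplicity = 3

Determining the block sizes for each eigenvalue:
  λ = 2: with am = 5 and gm = 3, the partition is not yet determined (e.g. several partitions of 5 into 3 parts exist). Let N = A − (2)·I. Computing rank(N^1) = 2, rank(N^2) = 1, rank(N^3) = 0; the number of blocks of size ≥ j is rank(N^{j−1}) − rank(N^j), giving [3, 1, 1]. So we have 1 block(s) of size 3, 2 block(s) of size 1 → block sizes [3, 1, 1]

Assembling the blocks gives a Jordan form
J =
  [2, 1, 0, 0, 0]
  [0, 2, 1, 0, 0]
  [0, 0, 2, 0, 0]
  [0, 0, 0, 2, 0]
  [0, 0, 0, 0, 2]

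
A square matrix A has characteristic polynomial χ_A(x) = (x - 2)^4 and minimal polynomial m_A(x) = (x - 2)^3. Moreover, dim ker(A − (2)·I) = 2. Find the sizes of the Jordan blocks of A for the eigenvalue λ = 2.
Block sizes for λ = 2: [3, 1]

Step 1 — from the characteristic polynomial, algebraic multiplicity of λ = 2 is 4. From dim ker(A − (2)·I) = 2, there are exactly 2 Jordan blocks for λ = 2.
Step 2 — from the minimal polynomial, the factor (x − 2)^3 tells us the largest block for λ = 2 has size 3.
Step 3 — with total size 4, 2 blocks, and largest block 3, the block sizes (in nonincreasing order) are [3, 1].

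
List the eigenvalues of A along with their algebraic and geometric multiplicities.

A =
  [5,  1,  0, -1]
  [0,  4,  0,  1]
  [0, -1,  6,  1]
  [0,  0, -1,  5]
λ = 5: alg = 4, geom = 2

Step 1 — factor the characteristic polynomial to read off the algebraic multiplicities:
  χ_A(x) = (x - 5)^4

Step 2 — compute geometric multiplicities via the rank-nullity identity g(λ) = n − rank(A − λI):
  rank(A − (5)·I) = 2, so dim ker(A − (5)·I) = n − 2 = 2

Summary:
  λ = 5: algebraic multiplicity = 4, geometric multiplicity = 2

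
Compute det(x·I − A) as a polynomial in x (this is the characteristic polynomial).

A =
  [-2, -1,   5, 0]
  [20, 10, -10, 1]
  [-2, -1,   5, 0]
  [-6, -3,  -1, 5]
x^4 - 18*x^3 + 108*x^2 - 216*x

Expanding det(x·I − A) (e.g. by cofactor expansion or by noting that A is similar to its Jordan form J, which has the same characteristic polynomial as A) gives
  χ_A(x) = x^4 - 18*x^3 + 108*x^2 - 216*x
which factors as x*(x - 6)^3. The eigenvalues (with algebraic multiplicities) are λ = 0 with multiplicity 1, λ = 6 with multiplicity 3.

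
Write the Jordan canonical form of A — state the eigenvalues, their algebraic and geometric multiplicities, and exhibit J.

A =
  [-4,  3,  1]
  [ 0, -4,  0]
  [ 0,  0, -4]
J_2(-4) ⊕ J_1(-4)

The characteristic polynomial is
  det(x·I − A) = x^3 + 12*x^2 + 48*x + 64 = (x + 4)^3

Eigenvalues and multiplicities (the geometric multiplicity of λ is n − rank(A − λI), which equals the number of Jordan blocks for λ):
  λ = -4: algebraic multiplicity = 3, geometric multiplicity = 2

Determining the block sizes for each eigenvalue:
  λ = -4: 2 blocks summing to 3 forces exactly one block of size 2 and the rest size 1 → block sizes [2, 1]

Assembling the blocks gives a Jordan form
J =
  [-4,  1,  0]
  [ 0, -4,  0]
  [ 0,  0, -4]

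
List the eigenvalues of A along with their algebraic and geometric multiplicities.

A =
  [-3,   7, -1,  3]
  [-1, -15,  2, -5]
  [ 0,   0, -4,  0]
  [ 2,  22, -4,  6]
λ = -4: alg = 4, geom = 2

Step 1 — factor the characteristic polynomial to read off the algebraic multiplicities:
  χ_A(x) = (x + 4)^4

Step 2 — compute geometric multiplicities via the rank-nullity identity g(λ) = n − rank(A − λI):
  rank(A − (-4)·I) = 2, so dim ker(A − (-4)·I) = n − 2 = 2

Summary:
  λ = -4: algebraic multiplicity = 4, geometric multiplicity = 2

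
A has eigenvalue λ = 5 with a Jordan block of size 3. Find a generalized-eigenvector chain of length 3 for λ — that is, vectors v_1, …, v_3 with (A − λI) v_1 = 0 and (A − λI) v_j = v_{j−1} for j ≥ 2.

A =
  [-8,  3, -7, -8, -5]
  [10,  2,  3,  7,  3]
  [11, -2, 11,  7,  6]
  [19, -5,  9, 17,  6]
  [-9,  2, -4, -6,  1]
A Jordan chain for λ = 5 of length 3:
v_1 = (6, 3, -3, -6, 0)ᵀ
v_2 = (-2, 2, -2, 5, 0)ᵀ
v_3 = (2, 3, 0, 0, -3)ᵀ

Let N = A − (5)·I. We want v_3 with N^3 v_3 = 0 but N^2 v_3 ≠ 0; then v_{j-1} := N · v_j for j = 3, …, 2.

Pick v_3 = (2, 3, 0, 0, -3)ᵀ.
Then v_2 = N · v_3 = (-2, 2, -2, 5, 0)ᵀ.
Then v_1 = N · v_2 = (6, 3, -3, -6, 0)ᵀ.

Sanity check: (A − (5)·I) v_1 = (0, 0, 0, 0, 0)ᵀ = 0. ✓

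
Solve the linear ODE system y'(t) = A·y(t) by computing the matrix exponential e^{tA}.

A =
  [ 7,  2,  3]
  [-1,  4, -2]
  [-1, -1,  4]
e^{tA} =
  [-t^2*exp(5*t)/2 + 2*t*exp(5*t) + exp(5*t), -t^2*exp(5*t)/2 + 2*t*exp(5*t), -t^2*exp(5*t)/2 + 3*t*exp(5*t)]
  [t^2*exp(5*t)/2 - t*exp(5*t), t^2*exp(5*t)/2 - t*exp(5*t) + exp(5*t), t^2*exp(5*t)/2 - 2*t*exp(5*t)]
  [-t*exp(5*t), -t*exp(5*t), -t*exp(5*t) + exp(5*t)]

Strategy: write A = P · J · P⁻¹ where J is a Jordan canonical form, so e^{tA} = P · e^{tJ} · P⁻¹, and e^{tJ} can be computed block-by-block.

A has Jordan form
J =
  [5, 1, 0]
  [0, 5, 1]
  [0, 0, 5]
(up to reordering of blocks).

Per-block formulas:
  For a 3×3 Jordan block J_3(5): exp(t · J_3(5)) = e^(5t)·(I + t·N + (t^2/2)·N^2), where N is the 3×3 nilpotent shift.

After assembling e^{tJ} and conjugating by P, we get:

e^{tA} =
  [-t^2*exp(5*t)/2 + 2*t*exp(5*t) + exp(5*t), -t^2*exp(5*t)/2 + 2*t*exp(5*t), -t^2*exp(5*t)/2 + 3*t*exp(5*t)]
  [t^2*exp(5*t)/2 - t*exp(5*t), t^2*exp(5*t)/2 - t*exp(5*t) + exp(5*t), t^2*exp(5*t)/2 - 2*t*exp(5*t)]
  [-t*exp(5*t), -t*exp(5*t), -t*exp(5*t) + exp(5*t)]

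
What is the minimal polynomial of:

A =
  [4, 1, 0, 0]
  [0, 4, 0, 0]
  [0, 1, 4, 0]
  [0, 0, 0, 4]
x^2 - 8*x + 16

The characteristic polynomial is χ_A(x) = (x - 4)^4, so the eigenvalues are known. The minimal polynomial is
  m_A(x) = Π_λ (x − λ)^{k_λ}
where k_λ is the size of the *largest* Jordan block for λ (equivalently, the smallest k with (A − λI)^k v = 0 for every generalised eigenvector v of λ).

  λ = 4: largest Jordan block has size 2, contributing (x − 4)^2

So m_A(x) = (x - 4)^2 = x^2 - 8*x + 16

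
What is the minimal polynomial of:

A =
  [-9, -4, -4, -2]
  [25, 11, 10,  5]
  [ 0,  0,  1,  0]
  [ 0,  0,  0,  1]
x^2 - 2*x + 1

The characteristic polynomial is χ_A(x) = (x - 1)^4, so the eigenvalues are known. The minimal polynomial is
  m_A(x) = Π_λ (x − λ)^{k_λ}
where k_λ is the size of the *largest* Jordan block for λ (equivalently, the smallest k with (A − λI)^k v = 0 for every generalised eigenvector v of λ).

  λ = 1: largest Jordan block has size 2, contributing (x − 1)^2

So m_A(x) = (x - 1)^2 = x^2 - 2*x + 1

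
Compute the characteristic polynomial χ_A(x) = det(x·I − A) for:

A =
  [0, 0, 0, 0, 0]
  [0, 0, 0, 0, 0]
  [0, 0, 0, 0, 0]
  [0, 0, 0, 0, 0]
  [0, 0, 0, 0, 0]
x^5

Expanding det(x·I − A) (e.g. by cofactor expansion or by noting that A is similar to its Jordan form J, which has the same characteristic polynomial as A) gives
  χ_A(x) = x^5
which factors as x^5. The eigenvalues (with algebraic multiplicities) are λ = 0 with multiplicity 5.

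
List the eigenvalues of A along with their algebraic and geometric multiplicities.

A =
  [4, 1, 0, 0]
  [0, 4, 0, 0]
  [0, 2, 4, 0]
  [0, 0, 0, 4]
λ = 4: alg = 4, geom = 3

Step 1 — factor the characteristic polynomial to read off the algebraic multiplicities:
  χ_A(x) = (x - 4)^4

Step 2 — compute geometric multiplicities via the rank-nullity identity g(λ) = n − rank(A − λI):
  rank(A − (4)·I) = 1, so dim ker(A − (4)·I) = n − 1 = 3

Summary:
  λ = 4: algebraic multiplicity = 4, geometric multiplicity = 3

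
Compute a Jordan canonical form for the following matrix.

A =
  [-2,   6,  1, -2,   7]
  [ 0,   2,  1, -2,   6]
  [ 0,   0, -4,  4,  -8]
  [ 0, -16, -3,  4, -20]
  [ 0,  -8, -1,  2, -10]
J_3(-2) ⊕ J_1(-2) ⊕ J_1(-2)

The characteristic polynomial is
  det(x·I − A) = x^5 + 10*x^4 + 40*x^3 + 80*x^2 + 80*x + 32 = (x + 2)^5

Eigenvalues and multiplicities (the geometric multiplicity of λ is n − rank(A − λI), which equals the number of Jordan blocks for λ):
  λ = -2: algebraic multiplicity = 5, geometric multiplicity = 3

Determining the block sizes for each eigenvalue:
  λ = -2: with am = 5 and gm = 3, the partition is not yet determined (e.g. several partitions of 5 into 3 parts exist). Let N = A − (-2)·I. Computing rank(N^1) = 2, rank(N^2) = 1, rank(N^3) = 0; the number of blocks of size ≥ j is rank(N^{j−1}) − rank(N^j), giving [3, 1, 1]. So we have 1 block(s) of size 3, 2 block(s) of size 1 → block sizes [3, 1, 1]

Assembling the blocks gives a Jordan form
J =
  [-2,  1,  0,  0,  0]
  [ 0, -2,  1,  0,  0]
  [ 0,  0, -2,  0,  0]
  [ 0,  0,  0, -2,  0]
  [ 0,  0,  0,  0, -2]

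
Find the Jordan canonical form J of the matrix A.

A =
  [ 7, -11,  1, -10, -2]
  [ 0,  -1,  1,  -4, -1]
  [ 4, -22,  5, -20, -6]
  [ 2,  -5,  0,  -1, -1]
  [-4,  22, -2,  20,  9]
J_3(3) ⊕ J_1(5) ⊕ J_1(5)

The characteristic polynomial is
  det(x·I − A) = x^5 - 19*x^4 + 142*x^3 - 522*x^2 + 945*x - 675 = (x - 5)^2*(x - 3)^3

Eigenvalues and multiplicities (the geometric multiplicity of λ is n − rank(A − λI), which equals the number of Jordan blocks for λ):
  λ = 3: algebraic multiplicity = 3, geometric multiplicity = 1
  λ = 5: algebraic multiplicity = 2, geometric multiplicity = 2

Determining the block sizes for each eigenvalue:
  λ = 3: one block (gm = 1), so the single block has size am = 3 → block sizes [3]
  λ = 5: gm = am = 2, so every block has size 1 → block sizes [1, 1]

Assembling the blocks gives a Jordan form
J =
  [3, 1, 0, 0, 0]
  [0, 3, 1, 0, 0]
  [0, 0, 3, 0, 0]
  [0, 0, 0, 5, 0]
  [0, 0, 0, 0, 5]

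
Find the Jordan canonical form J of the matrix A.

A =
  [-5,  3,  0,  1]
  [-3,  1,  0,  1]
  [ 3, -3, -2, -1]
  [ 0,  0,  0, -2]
J_2(-2) ⊕ J_1(-2) ⊕ J_1(-2)

The characteristic polynomial is
  det(x·I − A) = x^4 + 8*x^3 + 24*x^2 + 32*x + 16 = (x + 2)^4

Eigenvalues and multiplicities (the geometric multiplicity of λ is n − rank(A − λI), which equals the number of Jordan blocks for λ):
  λ = -2: algebraic multiplicity = 4, geometric multiplicity = 3

Determining the block sizes for each eigenvalue:
  λ = -2: 3 blocks summing to 4 forces exactly one block of size 2 and the rest size 1 → block sizes [2, 1, 1]

Assembling the blocks gives a Jordan form
J =
  [-2,  1,  0,  0]
  [ 0, -2,  0,  0]
  [ 0,  0, -2,  0]
  [ 0,  0,  0, -2]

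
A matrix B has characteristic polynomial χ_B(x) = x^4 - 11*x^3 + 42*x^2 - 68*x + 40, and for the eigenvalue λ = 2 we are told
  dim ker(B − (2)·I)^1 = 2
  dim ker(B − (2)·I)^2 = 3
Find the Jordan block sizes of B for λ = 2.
Block sizes for λ = 2: [2, 1]

From the dimensions of kernels of powers, the number of Jordan blocks of size at least j is d_j − d_{j−1} where d_j = dim ker(N^j) (with d_0 = 0). Computing the differences gives [2, 1].
The number of blocks of size exactly k is (#blocks of size ≥ k) − (#blocks of size ≥ k + 1), so the partition is: 1 block(s) of size 1, 1 block(s) of size 2.
In nonincreasing order the block sizes are [2, 1].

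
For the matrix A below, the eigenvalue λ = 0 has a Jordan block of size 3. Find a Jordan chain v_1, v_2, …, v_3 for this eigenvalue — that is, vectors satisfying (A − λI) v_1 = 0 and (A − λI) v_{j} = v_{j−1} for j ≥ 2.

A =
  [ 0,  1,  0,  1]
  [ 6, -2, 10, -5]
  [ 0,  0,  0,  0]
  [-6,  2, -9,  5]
A Jordan chain for λ = 0 of length 3:
v_1 = (-2, 4, 0, -4)ᵀ
v_2 = (0, -2, 0, 0)ᵀ
v_3 = (3, 0, -2, 0)ᵀ

Let N = A − (0)·I. We want v_3 with N^3 v_3 = 0 but N^2 v_3 ≠ 0; then v_{j-1} := N · v_j for j = 3, …, 2.

Pick v_3 = (3, 0, -2, 0)ᵀ.
Then v_2 = N · v_3 = (0, -2, 0, 0)ᵀ.
Then v_1 = N · v_2 = (-2, 4, 0, -4)ᵀ.

Sanity check: (A − (0)·I) v_1 = (0, 0, 0, 0)ᵀ = 0. ✓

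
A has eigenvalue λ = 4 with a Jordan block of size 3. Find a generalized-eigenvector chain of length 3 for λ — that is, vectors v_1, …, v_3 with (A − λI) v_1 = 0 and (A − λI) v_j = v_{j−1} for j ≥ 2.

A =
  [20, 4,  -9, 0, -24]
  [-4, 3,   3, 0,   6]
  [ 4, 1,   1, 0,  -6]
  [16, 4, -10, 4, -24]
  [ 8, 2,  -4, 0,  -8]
A Jordan chain for λ = 4 of length 3:
v_1 = (12, 0, 0, 8, 8)ᵀ
v_2 = (16, -4, 4, 16, 8)ᵀ
v_3 = (1, 0, 0, 0, 0)ᵀ

Let N = A − (4)·I. We want v_3 with N^3 v_3 = 0 but N^2 v_3 ≠ 0; then v_{j-1} := N · v_j for j = 3, …, 2.

Pick v_3 = (1, 0, 0, 0, 0)ᵀ.
Then v_2 = N · v_3 = (16, -4, 4, 16, 8)ᵀ.
Then v_1 = N · v_2 = (12, 0, 0, 8, 8)ᵀ.

Sanity check: (A − (4)·I) v_1 = (0, 0, 0, 0, 0)ᵀ = 0. ✓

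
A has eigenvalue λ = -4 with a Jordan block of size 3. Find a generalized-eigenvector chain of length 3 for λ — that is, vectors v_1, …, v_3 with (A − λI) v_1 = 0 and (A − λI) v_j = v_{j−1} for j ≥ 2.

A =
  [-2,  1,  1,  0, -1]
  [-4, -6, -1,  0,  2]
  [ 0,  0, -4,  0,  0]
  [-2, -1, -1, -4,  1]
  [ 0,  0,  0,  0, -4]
A Jordan chain for λ = -4 of length 3:
v_1 = (1, -2, 0, -1, 0)ᵀ
v_2 = (1, -1, 0, -1, 0)ᵀ
v_3 = (0, 0, 1, 0, 0)ᵀ

Let N = A − (-4)·I. We want v_3 with N^3 v_3 = 0 but N^2 v_3 ≠ 0; then v_{j-1} := N · v_j for j = 3, …, 2.

Pick v_3 = (0, 0, 1, 0, 0)ᵀ.
Then v_2 = N · v_3 = (1, -1, 0, -1, 0)ᵀ.
Then v_1 = N · v_2 = (1, -2, 0, -1, 0)ᵀ.

Sanity check: (A − (-4)·I) v_1 = (0, 0, 0, 0, 0)ᵀ = 0. ✓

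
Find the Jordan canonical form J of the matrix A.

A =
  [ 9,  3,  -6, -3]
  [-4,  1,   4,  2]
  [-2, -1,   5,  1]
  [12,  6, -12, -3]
J_2(3) ⊕ J_1(3) ⊕ J_1(3)

The characteristic polynomial is
  det(x·I − A) = x^4 - 12*x^3 + 54*x^2 - 108*x + 81 = (x - 3)^4

Eigenvalues and multiplicities (the geometric multiplicity of λ is n − rank(A − λI), which equals the number of Jordan blocks for λ):
  λ = 3: algebraic multiplicity = 4, geometric multiplicity = 3

Determining the block sizes for each eigenvalue:
  λ = 3: 3 blocks summing to 4 forces exactly one block of size 2 and the rest size 1 → block sizes [2, 1, 1]

Assembling the blocks gives a Jordan form
J =
  [3, 1, 0, 0]
  [0, 3, 0, 0]
  [0, 0, 3, 0]
  [0, 0, 0, 3]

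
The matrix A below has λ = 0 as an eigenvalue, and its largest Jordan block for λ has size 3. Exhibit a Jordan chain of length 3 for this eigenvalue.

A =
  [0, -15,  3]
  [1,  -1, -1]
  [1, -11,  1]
A Jordan chain for λ = 0 of length 3:
v_1 = (-12, -2, -10)ᵀ
v_2 = (0, 1, 1)ᵀ
v_3 = (1, 0, 0)ᵀ

Let N = A − (0)·I. We want v_3 with N^3 v_3 = 0 but N^2 v_3 ≠ 0; then v_{j-1} := N · v_j for j = 3, …, 2.

Pick v_3 = (1, 0, 0)ᵀ.
Then v_2 = N · v_3 = (0, 1, 1)ᵀ.
Then v_1 = N · v_2 = (-12, -2, -10)ᵀ.

Sanity check: (A − (0)·I) v_1 = (0, 0, 0)ᵀ = 0. ✓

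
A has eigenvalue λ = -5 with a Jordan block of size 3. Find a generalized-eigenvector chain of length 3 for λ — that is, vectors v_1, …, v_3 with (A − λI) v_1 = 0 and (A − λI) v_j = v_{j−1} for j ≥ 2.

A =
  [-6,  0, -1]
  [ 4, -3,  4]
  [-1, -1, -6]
A Jordan chain for λ = -5 of length 3:
v_1 = (2, 0, -2)ᵀ
v_2 = (-1, 4, -1)ᵀ
v_3 = (1, 0, 0)ᵀ

Let N = A − (-5)·I. We want v_3 with N^3 v_3 = 0 but N^2 v_3 ≠ 0; then v_{j-1} := N · v_j for j = 3, …, 2.

Pick v_3 = (1, 0, 0)ᵀ.
Then v_2 = N · v_3 = (-1, 4, -1)ᵀ.
Then v_1 = N · v_2 = (2, 0, -2)ᵀ.

Sanity check: (A − (-5)·I) v_1 = (0, 0, 0)ᵀ = 0. ✓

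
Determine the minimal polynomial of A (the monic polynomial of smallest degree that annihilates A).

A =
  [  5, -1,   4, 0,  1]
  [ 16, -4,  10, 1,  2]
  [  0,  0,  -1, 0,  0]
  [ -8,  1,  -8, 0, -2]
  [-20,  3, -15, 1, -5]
x^3 + 3*x^2 + 3*x + 1

The characteristic polynomial is χ_A(x) = (x + 1)^5, so the eigenvalues are known. The minimal polynomial is
  m_A(x) = Π_λ (x − λ)^{k_λ}
where k_λ is the size of the *largest* Jordan block for λ (equivalently, the smallest k with (A − λI)^k v = 0 for every generalised eigenvector v of λ).

  λ = -1: largest Jordan block has size 3, contributing (x + 1)^3

So m_A(x) = (x + 1)^3 = x^3 + 3*x^2 + 3*x + 1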